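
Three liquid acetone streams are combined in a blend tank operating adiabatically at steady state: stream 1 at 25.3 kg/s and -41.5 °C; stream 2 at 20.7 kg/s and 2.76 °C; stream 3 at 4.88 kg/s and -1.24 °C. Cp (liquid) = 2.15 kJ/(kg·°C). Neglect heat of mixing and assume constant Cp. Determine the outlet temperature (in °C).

Adiabatic, steady state ⇒ Σ ṁᵢCp,ᵢ(T_out − Tᵢ) = 0
Σ ṁᵢCp,ᵢTᵢ = 25.3×2.15×-41.5 + 20.7×2.15×2.76 + 4.88×2.15×-1.24 = -2147.6
Σ ṁᵢCp,ᵢ = 25.3×2.15 + 20.7×2.15 + 4.88×2.15 = 109.39
T_out = -2147.6 / 109.39 = -19.632 °C

T_out = -19.6 °C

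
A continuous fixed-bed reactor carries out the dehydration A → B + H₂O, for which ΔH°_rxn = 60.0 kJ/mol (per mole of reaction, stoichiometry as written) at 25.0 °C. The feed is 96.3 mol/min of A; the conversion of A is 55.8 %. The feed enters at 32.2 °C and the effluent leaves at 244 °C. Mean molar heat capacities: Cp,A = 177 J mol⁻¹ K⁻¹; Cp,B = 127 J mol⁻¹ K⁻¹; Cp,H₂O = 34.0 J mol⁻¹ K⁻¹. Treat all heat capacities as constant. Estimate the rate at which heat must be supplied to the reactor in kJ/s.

Q_in = 111 kJ/s

Extent of reaction ξ = 0.558 × 96.3 = 53.735 mol/min
Reaction term: ξ·ΔH°_rxn = 53.735 × 60.0 = 3224.1 kJ/min
Sensible, feed 32.2→25 °C: -122.72 kJ/min
Outlet flows (mol/min): A 42.565, B 53.735, H₂O 53.735
Sensible, products 25→244 °C: 3544.6 kJ/min
Q = ΔH = 6646 kJ/min = 110.77 kW
Heat supplied = 110.77 kJ/s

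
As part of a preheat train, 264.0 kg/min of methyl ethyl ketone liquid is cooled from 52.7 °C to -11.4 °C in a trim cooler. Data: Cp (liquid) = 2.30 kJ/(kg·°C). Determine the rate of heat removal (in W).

Q_c = 649000 W

Q = ṁ·Cp·ΔT = 264.0 × 2.30 × (-11.4 − 52.7) = -38922 kJ/min
Converting: 38922 / 60 s = 648.69 kW
Cooling duty = 648690 W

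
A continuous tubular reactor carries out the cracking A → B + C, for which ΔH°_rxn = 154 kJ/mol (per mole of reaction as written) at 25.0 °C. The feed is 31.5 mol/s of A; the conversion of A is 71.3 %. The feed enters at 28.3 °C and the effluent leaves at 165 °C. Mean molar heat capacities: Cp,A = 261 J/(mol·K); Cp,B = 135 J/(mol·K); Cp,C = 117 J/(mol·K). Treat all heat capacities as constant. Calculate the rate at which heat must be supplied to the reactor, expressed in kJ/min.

Extent of reaction ξ = 0.713 × 31.5 = 22.459 mol/s
Reaction term: ξ·ΔH°_rxn = 22.459 × 154 = 3458.8 kJ/s
Sensible, feed 28.3→25 °C: -27.131 kJ/s
Outlet flows (mol/s): A 9.0405, B 22.459, C 22.459
Sensible, products 25→165 °C: 1122.7 kJ/s
Q = ΔH = 4554.3 kJ/s = 4554.3 kW
Heat supplied = 273260 kJ/min

Q_in = 273000 kJ/min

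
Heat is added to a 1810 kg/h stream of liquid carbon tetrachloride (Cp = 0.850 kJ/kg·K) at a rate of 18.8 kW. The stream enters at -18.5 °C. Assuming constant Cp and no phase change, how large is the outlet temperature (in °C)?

Q = 18.8 kW = 67680 kJ/h
ΔT = Q/(ṁ·Cp) = 67680/(1810×0.850) = 43.991 K
T_out = -18.5 + 43.991 = 25.491 °C

T_out = 25.5 °C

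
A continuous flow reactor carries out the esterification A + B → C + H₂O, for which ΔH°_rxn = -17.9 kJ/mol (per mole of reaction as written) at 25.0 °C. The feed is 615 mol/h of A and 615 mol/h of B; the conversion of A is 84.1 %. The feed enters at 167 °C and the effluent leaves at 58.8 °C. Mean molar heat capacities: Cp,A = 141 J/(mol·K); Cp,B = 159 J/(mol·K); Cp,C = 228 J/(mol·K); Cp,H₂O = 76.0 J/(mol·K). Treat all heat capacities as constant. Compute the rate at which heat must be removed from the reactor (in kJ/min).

Q_out = 486 kJ/min

Extent of reaction ξ = 0.841 × 615 = 517.22 mol/h
Reaction term: ξ·ΔH°_rxn = 517.22 × -17.9 = -9258.1 kJ/h
Sensible, feed 167→25 °C: -26199 kJ/h
Outlet flows (mol/h): A 97.785, B 97.785, C 517.22, H₂O 517.22
Sensible, products 25→58.8 °C: 6306 kJ/h
Q = ΔH = -29151 kJ/h = -8.0975 kW
Heat removed = 485.85 kJ/min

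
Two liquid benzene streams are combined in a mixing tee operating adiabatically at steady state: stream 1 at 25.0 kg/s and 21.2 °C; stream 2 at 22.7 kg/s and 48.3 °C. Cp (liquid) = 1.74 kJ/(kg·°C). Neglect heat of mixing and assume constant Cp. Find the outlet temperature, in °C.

Energy balance with Q = 0: Σ ṁᵢCp,ᵢ(T_out − Tᵢ) = 0
T_out = Σ ṁᵢCp,ᵢTᵢ / Σ ṁᵢCp,ᵢ
      = 2830 / 82.998 = 34.097 °C

T_out = 34.1 °C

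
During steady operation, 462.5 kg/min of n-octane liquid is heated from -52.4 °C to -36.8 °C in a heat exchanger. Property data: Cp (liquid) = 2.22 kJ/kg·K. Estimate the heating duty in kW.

Q = ṁ·Cp·ΔT = 462.5 × 2.22 × (-36.8 − -52.4) = 16017 kJ/min
Converting: 16017 / 60 s = 266.96 kW

Q = 267 kW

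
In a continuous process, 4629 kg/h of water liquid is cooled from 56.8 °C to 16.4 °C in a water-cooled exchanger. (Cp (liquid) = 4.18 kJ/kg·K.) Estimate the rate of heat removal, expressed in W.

Q_c = 217000 W

Q = ṁ·Cp·ΔT = 4629 × 4.18 × (16.4 − 56.8) = -781710 kJ/h
Converting: 781710 / 3600 s = 217.14 kW
Cooling duty = 217140 W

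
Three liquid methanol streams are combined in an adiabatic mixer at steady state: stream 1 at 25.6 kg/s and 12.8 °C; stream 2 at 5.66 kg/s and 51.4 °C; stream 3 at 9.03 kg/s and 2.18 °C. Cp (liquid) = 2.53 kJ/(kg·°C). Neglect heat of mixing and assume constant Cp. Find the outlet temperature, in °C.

T_out = 15.8 °C

Adiabatic, steady state ⇒ Σ ṁᵢCp,ᵢ(T_out − Tᵢ) = 0
Σ ṁᵢCp,ᵢTᵢ = 25.6×2.53×12.8 + 5.66×2.53×51.4 + 9.03×2.53×2.18 = 1614.9
Σ ṁᵢCp,ᵢ = 25.6×2.53 + 5.66×2.53 + 9.03×2.53 = 101.93
T_out = 1614.9 / 101.93 = 15.842 °C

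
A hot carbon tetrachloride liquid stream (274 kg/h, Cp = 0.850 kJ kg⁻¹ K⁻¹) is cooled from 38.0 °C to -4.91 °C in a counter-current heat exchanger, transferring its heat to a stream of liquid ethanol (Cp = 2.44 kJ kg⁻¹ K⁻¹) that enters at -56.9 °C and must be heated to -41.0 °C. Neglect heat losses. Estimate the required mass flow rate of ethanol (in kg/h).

Heat released by hot stream: Q = 274 × 0.850 × (38.0 − -4.91) = 9993.7 kJ/h
Energy balance on cold side (adiabatic exchanger): Q = ṁ_c·Cp_c·(T_c,out − T_c,in)
ṁ_c = 9993.7 / [2.44 × (-41.0 − -56.9)] = 257.6 kg/h

ṁ_c = 258 kg/h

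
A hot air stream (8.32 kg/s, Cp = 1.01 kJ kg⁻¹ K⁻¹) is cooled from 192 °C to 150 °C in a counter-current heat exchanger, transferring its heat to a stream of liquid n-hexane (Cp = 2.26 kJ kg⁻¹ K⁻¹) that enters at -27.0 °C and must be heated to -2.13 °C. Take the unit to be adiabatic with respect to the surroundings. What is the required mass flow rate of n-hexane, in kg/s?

ṁ_c = 6.28 kg/s

Heat released by hot stream: Q = 8.32 × 1.01 × (192 − 150) = 352.93 kJ/s
Energy balance on cold side (adiabatic exchanger): Q = ṁ_c·Cp_c·(T_c,out − T_c,in)
ṁ_c = 352.93 / [2.26 × (-2.13 − -27.0)] = 6.2793 kg/s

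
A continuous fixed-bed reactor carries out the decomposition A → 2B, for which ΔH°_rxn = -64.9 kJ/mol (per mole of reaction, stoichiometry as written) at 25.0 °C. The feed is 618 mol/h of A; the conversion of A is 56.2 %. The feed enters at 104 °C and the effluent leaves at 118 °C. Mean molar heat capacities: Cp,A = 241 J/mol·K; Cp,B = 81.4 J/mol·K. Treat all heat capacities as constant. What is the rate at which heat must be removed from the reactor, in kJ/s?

Q_out = 6.38 kJ/s

Extent of reaction ξ = 0.562 × 618 = 347.32 mol/h
Reaction term: ξ·ΔH°_rxn = 347.32 × -64.9 = -22541 kJ/h
Sensible, feed 104→25 °C: -11766 kJ/h
Outlet flows (mol/h): A 270.68, B 694.63
Sensible, products 25→118 °C: 11325 kJ/h
Q = ΔH = -22982 kJ/h = -6.3838 kW
Heat removed = 6.3838 kJ/s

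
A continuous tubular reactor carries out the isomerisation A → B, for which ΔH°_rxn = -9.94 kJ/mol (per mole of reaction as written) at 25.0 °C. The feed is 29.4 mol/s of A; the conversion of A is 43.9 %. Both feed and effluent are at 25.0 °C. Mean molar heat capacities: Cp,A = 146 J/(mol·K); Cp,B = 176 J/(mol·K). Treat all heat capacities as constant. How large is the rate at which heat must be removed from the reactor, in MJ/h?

Extent of reaction ξ = 0.439 × 29.4 = 12.907 mol/s
Reaction term: ξ·ΔH°_rxn = 12.907 × -9.94 = -128.29 kJ/s
Q = ΔH = -128.29 kJ/s = -128.29 kW
Heat removed = 461.85 MJ/h

Q_out = 462 MJ/h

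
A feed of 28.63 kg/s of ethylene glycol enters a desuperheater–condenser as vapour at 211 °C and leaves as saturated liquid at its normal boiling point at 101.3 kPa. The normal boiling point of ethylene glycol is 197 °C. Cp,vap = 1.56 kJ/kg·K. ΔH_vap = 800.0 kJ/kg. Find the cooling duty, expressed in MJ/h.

Q_c = 84700 MJ/h

vapour 211→197 °C: -21.84 kJ/kg
condensation at 197 °C: -800 kJ/kg
Δh = -21.84 + -800 = -821.84 kJ/kg
Q = ṁ·Δh = 28.63 kg/s × -821.84 kJ/kg = -23529 kJ/s
|Q| = 23529 kW = 84705 MJ/h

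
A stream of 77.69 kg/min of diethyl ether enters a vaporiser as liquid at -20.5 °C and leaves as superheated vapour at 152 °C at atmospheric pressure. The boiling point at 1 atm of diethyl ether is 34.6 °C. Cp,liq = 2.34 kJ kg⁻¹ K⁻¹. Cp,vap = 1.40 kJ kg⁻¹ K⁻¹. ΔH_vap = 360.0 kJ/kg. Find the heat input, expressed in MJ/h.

Q = 3050 MJ/h

liquid -20.5→34.6 °C: 128.93 kJ/kg
vaporisation at 34.6 °C: 360 kJ/kg
vapour 34.6→152 °C: 164.36 kJ/kg
Δh = 128.93 + 360 + 164.36 = 653.29 kJ/kg
Q = ṁ·Δh = 77.69 kg/min × 653.29 kJ/kg = 50754 kJ/min
|Q| = 845.91 kW = 3045.3 MJ/h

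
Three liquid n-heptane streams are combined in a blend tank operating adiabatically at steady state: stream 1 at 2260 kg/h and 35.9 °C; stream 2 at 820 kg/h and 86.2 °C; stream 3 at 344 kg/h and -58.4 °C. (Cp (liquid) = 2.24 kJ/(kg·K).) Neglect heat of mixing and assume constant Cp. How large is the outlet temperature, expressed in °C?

T_out = 38.5 °C

No heat crosses the boundary, so H_out = H_in.
Σ ṁᵢCp,ᵢTᵢ = 2260×2.24×35.9 + 820×2.24×86.2 + 344×2.24×-58.4 = 295070
Σ ṁᵢCp,ᵢ = 2260×2.24 + 820×2.24 + 344×2.24 = 7669.8
T_out = 295070 / 7669.8 = 38.472 °C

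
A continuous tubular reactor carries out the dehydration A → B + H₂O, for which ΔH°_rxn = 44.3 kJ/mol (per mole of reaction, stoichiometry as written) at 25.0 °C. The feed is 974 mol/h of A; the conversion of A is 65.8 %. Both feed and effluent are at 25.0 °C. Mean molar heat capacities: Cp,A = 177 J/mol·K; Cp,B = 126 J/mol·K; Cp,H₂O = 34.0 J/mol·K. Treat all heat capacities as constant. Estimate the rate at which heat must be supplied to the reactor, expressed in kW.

Q_in = 7.89 kW

Extent of reaction ξ = 0.658 × 974 = 640.89 mol/h
Reaction term: ξ·ΔH°_rxn = 640.89 × 44.3 = 28392 kJ/h
Q = ΔH = 28392 kJ/h = 7.8865 kW
Heat supplied = 7.8865 kW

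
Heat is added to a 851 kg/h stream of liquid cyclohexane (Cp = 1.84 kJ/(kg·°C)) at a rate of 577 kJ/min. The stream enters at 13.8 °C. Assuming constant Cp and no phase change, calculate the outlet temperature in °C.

Q = 577 kJ/min = 34620 kJ/h
ΔT = Q/(ṁ·Cp) = 34620/(851×1.84) = 22.11 K
T_out = 13.8 + 22.11 = 35.91 °C

T_out = 35.9 °C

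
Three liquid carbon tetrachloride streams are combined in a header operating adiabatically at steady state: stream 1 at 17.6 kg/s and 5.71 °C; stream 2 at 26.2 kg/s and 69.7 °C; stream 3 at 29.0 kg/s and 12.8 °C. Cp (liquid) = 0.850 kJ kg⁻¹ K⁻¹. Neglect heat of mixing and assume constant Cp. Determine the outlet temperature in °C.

No heat crosses the boundary, so H_out = H_in.
T_out = Σ ṁᵢCp,ᵢTᵢ / Σ ṁᵢCp,ᵢ
      = 1953.2 / 61.88 = 31.564 °C

T_out = 31.6 °C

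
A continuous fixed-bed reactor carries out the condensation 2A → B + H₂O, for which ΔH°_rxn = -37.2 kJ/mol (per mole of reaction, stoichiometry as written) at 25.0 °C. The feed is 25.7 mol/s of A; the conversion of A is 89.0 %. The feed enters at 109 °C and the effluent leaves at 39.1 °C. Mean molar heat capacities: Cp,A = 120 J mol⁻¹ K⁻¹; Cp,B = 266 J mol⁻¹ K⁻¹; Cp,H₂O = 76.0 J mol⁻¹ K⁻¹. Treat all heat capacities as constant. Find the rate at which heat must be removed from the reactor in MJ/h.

Q_out = 2250 MJ/h

Extent of reaction ξ = 0.890 × 25.7 / 2 = 11.437 mol/s
Reaction term: ξ·ΔH°_rxn = 11.437 × -37.2 = -425.44 kJ/s
Sensible, feed 109→25 °C: -259.06 kJ/s
Outlet flows (mol/s): A 2.827, B 11.437, H₂O 11.437
Sensible, products 25→39.1 °C: 59.932 kJ/s
Q = ΔH = -624.56 kJ/s = -624.56 kW
Heat removed = 2248.4 MJ/h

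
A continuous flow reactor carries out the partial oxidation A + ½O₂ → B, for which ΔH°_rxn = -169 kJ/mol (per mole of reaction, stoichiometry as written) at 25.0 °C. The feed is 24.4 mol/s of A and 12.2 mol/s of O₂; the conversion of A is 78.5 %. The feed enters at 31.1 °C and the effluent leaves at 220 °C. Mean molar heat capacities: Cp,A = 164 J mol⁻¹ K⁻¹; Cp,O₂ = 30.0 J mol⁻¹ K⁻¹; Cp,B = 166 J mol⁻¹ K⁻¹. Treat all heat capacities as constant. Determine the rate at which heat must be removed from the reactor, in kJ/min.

Q_out = 148000 kJ/min

Extent of reaction ξ = 0.785 × 24.4 = 19.154 mol/s
Reaction term: ξ·ΔH°_rxn = 19.154 × -169 = -3237 kJ/s
Sensible, feed 31.1→25 °C: -26.642 kJ/s
Outlet flows (mol/s): A 5.246, O₂ 2.623, B 19.154
Sensible, products 25→220 °C: 803.13 kJ/s
Q = ΔH = -2460.5 kJ/s = -2460.5 kW
Heat removed = 147630 kJ/min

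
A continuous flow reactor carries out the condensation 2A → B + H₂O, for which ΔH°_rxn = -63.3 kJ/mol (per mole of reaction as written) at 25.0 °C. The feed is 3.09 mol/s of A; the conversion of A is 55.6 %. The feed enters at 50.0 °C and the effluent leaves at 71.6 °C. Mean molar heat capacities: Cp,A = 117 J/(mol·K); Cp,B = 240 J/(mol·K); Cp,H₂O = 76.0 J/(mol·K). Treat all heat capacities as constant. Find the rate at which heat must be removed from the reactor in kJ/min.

Extent of reaction ξ = 0.556 × 3.09 / 2 = 0.85902 mol/s
Reaction term: ξ·ΔH°_rxn = 0.85902 × -63.3 = -54.376 kJ/s
Sensible, feed 50.0→25 °C: -9.0382 kJ/s
Outlet flows (mol/s): A 1.372, B 0.85902, H₂O 0.85902
Sensible, products 25→71.6 °C: 20.13 kJ/s
Q = ΔH = -43.284 kJ/s = -43.284 kW
Heat removed = 2597.1 kJ/min

Q_out = 2600 kJ/min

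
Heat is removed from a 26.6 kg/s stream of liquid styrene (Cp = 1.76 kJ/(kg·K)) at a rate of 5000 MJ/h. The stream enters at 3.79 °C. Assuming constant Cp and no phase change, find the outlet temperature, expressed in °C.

T_out = -25.9 °C

Q = 5000 MJ/h = 1388.9 kJ/s
ΔT = Q/(ṁ·Cp) = 1388.9/(26.6×1.76) = 29.667 K
T_out = 3.79 − 29.667 = -25.877 °C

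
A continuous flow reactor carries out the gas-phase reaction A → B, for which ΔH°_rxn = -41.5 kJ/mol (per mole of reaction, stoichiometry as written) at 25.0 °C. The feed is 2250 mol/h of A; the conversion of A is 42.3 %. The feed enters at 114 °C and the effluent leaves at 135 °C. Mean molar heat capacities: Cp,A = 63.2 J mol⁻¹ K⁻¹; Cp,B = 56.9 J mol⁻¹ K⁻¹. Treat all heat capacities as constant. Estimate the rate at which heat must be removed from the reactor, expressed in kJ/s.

Extent of reaction ξ = 0.423 × 2250 = 951.75 mol/h
Reaction term: ξ·ΔH°_rxn = 951.75 × -41.5 = -39498 kJ/h
Sensible, feed 114→25 °C: -12656 kJ/h
Outlet flows (mol/h): A 1298.2, B 951.75
Sensible, products 25→135 °C: 14982 kJ/h
Q = ΔH = -37171 kJ/h = -10.325 kW
Heat removed = 10.325 kJ/s

Q_out = 10.3 kJ/s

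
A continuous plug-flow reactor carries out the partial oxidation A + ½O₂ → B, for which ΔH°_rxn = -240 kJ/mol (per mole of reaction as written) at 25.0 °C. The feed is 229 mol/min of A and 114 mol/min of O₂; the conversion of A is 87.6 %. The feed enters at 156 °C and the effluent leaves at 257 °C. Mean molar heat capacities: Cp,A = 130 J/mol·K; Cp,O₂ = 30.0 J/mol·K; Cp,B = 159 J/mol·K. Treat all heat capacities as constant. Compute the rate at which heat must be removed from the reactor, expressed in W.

Q_out = 736000 W

Extent of reaction ξ = 0.876 × 229 = 200.6 mol/min
Reaction term: ξ·ΔH°_rxn = 200.6 × -240 = -48145 kJ/min
Sensible, feed 156→25 °C: -4347.9 kJ/min
Outlet flows (mol/min): A 28.396, O₂ 13.698, B 200.6
Sensible, products 25→257 °C: 8351.6 kJ/min
Q = ΔH = -44141 kJ/min = -735.69 kW
Heat removed = 735690 W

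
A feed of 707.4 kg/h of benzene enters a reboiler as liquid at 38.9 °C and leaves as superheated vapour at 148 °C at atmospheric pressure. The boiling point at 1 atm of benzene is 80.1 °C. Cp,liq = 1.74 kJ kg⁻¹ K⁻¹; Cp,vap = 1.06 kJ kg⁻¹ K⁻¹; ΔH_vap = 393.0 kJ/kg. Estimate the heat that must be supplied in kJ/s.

Q = 105 kJ/s

liquid 38.9→80.1 °C: 71.688 kJ/kg
vaporisation at 80.1 °C: 393 kJ/kg
vapour 80.1→148 °C: 71.974 kJ/kg
Δh = 71.688 + 393 + 71.974 = 536.66 kJ/kg
Q = ṁ·Δh = 707.4 kg/h × 536.66 kJ/kg = 379630 kJ/h
|Q| = 105.45 kW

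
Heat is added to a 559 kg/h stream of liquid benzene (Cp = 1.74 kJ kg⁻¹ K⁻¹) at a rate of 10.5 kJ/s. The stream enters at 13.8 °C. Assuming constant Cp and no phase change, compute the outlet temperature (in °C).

Q = 10.5 kJ/s = 37800 kJ/h
ΔT = Q/(ṁ·Cp) = 37800/(559×1.74) = 38.863 K
T_out = 13.8 + 38.863 = 52.663 °C

T_out = 52.7 °C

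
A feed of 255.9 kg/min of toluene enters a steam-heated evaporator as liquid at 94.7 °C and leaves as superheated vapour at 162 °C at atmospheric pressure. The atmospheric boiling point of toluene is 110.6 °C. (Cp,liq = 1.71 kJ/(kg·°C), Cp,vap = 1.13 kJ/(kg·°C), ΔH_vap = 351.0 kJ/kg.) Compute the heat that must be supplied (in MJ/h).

Q = 6700 MJ/h

liquid 94.7→110.6 °C: 27.189 kJ/kg
vaporisation at 110.6 °C: 351 kJ/kg
vapour 110.6→162 °C: 58.082 kJ/kg
Δh = 27.189 + 351 + 58.082 = 436.27 kJ/kg
Q = ṁ·Δh = 255.9 kg/min × 436.27 kJ/kg = 111640 kJ/min
|Q| = 1860.7 kW = 6698.5 MJ/h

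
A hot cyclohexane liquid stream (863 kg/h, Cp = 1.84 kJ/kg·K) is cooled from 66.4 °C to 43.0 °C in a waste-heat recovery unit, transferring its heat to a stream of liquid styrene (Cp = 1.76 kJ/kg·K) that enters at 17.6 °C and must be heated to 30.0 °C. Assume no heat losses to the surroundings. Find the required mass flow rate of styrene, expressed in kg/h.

ṁ_c = 1700 kg/h

Heat released by hot stream: Q = 863 × 1.84 × (66.4 − 43.0) = 37157 kJ/h
Energy balance on cold side (adiabatic exchanger): Q = ṁ_c·Cp_c·(T_c,out − T_c,in)
ṁ_c = 37157 / [1.76 × (30.0 − 17.6)] = 1702.6 kg/h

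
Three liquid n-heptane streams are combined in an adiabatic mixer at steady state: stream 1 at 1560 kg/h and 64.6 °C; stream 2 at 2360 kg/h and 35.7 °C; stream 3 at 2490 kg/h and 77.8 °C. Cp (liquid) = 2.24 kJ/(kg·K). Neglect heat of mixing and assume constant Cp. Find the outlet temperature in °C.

Adiabatic, steady state ⇒ Σ ṁᵢCp,ᵢ(T_out − Tᵢ) = 0
Σ ṁᵢCp,ᵢTᵢ = 1560×2.24×64.6 + 2360×2.24×35.7 + 2490×2.24×77.8 = 848400
Σ ṁᵢCp,ᵢ = 1560×2.24 + 2360×2.24 + 2490×2.24 = 14358
T_out = 848400 / 14358 = 59.087 °C

T_out = 59.1 °C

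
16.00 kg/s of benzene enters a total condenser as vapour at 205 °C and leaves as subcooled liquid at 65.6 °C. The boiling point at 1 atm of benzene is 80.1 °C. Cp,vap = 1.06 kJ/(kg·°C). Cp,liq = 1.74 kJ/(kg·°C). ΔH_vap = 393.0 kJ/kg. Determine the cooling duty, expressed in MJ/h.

Q_c = 31700 MJ/h

vapour 205→80.1 °C: -132.39 kJ/kg
condensation at 80.1 °C: -393 kJ/kg
liquid 80.1→65.6 °C: -25.23 kJ/kg
Δh = -132.39 + -393 + -25.23 = -550.62 kJ/kg
Q = ṁ·Δh = 16.00 kg/s × -550.62 kJ/kg = -8810 kJ/s
|Q| = 8810 kW = 31716 MJ/h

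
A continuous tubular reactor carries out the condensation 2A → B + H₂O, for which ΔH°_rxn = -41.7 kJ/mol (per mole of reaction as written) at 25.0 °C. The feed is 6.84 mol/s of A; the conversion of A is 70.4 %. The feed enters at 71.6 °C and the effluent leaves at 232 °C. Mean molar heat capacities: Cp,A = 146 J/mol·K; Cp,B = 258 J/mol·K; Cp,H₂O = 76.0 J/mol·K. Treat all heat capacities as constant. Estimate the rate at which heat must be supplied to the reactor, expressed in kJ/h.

Q_in = 291000 kJ/h

Extent of reaction ξ = 0.704 × 6.84 / 2 = 2.4077 mol/s
Reaction term: ξ·ΔH°_rxn = 2.4077 × -41.7 = -100.4 kJ/s
Sensible, feed 71.6→25 °C: -46.537 kJ/s
Outlet flows (mol/s): A 2.0246, B 2.4077, H₂O 2.4077
Sensible, products 25→232 °C: 227.65 kJ/s
Q = ΔH = 80.714 kJ/s = 80.714 kW
Heat supplied = 290570 kJ/h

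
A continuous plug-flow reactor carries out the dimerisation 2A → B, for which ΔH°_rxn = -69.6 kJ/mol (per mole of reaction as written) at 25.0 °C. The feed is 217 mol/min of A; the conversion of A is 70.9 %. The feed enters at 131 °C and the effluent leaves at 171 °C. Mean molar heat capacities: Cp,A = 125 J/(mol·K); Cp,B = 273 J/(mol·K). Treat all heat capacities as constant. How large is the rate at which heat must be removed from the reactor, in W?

Q_out = 66800 W

Extent of reaction ξ = 0.709 × 217 / 2 = 76.926 mol/min
Reaction term: ξ·ΔH°_rxn = 76.926 × -69.6 = -5354.1 kJ/min
Sensible, feed 131→25 °C: -2875.2 kJ/min
Outlet flows (mol/min): A 63.147, B 76.926
Sensible, products 25→171 °C: 4218.6 kJ/min
Q = ΔH = -4010.8 kJ/min = -66.846 kW
Heat removed = 66846 W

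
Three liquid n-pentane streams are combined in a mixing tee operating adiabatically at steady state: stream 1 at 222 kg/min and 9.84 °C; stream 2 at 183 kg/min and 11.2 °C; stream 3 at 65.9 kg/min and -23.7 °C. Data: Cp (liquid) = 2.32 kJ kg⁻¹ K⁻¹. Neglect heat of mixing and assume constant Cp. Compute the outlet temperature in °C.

No heat crosses the boundary, so H_out = H_in.
T_out = Σ ṁᵢCp,ᵢTᵢ / Σ ṁᵢCp,ᵢ
      = 6199.6 / 1092.5 = 5.6748 °C

T_out = 5.67 °C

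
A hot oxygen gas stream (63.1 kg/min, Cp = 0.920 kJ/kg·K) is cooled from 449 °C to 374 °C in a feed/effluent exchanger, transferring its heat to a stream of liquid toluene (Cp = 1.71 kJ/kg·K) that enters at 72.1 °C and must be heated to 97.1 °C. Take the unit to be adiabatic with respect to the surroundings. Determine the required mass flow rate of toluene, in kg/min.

Heat released by hot stream: Q = 63.1 × 0.920 × (449 − 374) = 4353.9 kJ/min
Energy balance on cold side (adiabatic exchanger): Q = ṁ_c·Cp_c·(T_c,out − T_c,in)
ṁ_c = 4353.9 / [1.71 × (97.1 − 72.1)] = 101.85 kg/min

ṁ_c = 102 kg/min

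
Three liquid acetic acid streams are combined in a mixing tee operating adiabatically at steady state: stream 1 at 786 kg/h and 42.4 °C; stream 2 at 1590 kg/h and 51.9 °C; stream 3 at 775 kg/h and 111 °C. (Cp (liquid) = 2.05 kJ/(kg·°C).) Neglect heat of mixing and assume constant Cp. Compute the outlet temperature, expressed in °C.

Adiabatic, steady state ⇒ Σ ṁᵢCp,ᵢ(T_out − Tᵢ) = 0
T_out = Σ ṁᵢCp,ᵢTᵢ / Σ ṁᵢCp,ᵢ
      = 413840 / 6459.5 = 64.066 °C

T_out = 64.1 °C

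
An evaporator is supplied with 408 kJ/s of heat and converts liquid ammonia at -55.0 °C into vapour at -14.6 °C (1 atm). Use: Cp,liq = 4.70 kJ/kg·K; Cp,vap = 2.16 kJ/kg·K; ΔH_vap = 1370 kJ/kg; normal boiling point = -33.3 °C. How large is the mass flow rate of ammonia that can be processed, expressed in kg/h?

ṁ = 971 kg/h

Δh = 4.70×(-33.3−-55.0) + 1370 + 2.16×(-14.6−-33.3) = 1512.4 kJ/kg
Q = 408 kJ/s = 408 kJ/s = 1.4688e+06 kJ/h
ṁ = Q/Δh = 1.4688e+06 / 1512.4 = 971.18 kg/h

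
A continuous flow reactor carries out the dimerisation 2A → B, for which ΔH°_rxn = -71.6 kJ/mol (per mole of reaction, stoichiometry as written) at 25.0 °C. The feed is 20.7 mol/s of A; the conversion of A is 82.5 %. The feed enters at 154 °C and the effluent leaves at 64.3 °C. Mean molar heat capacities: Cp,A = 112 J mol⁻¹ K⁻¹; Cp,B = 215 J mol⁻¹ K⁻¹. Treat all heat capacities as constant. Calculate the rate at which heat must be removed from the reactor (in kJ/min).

Extent of reaction ξ = 0.825 × 20.7 / 2 = 8.5387 mol/s
Reaction term: ξ·ΔH°_rxn = 8.5387 × -71.6 = -611.37 kJ/s
Sensible, feed 154→25 °C: -299.07 kJ/s
Outlet flows (mol/s): A 3.6225, B 8.5387
Sensible, products 25→64.3 °C: 88.093 kJ/s
Q = ΔH = -822.36 kJ/s = -822.36 kW
Heat removed = 49341 kJ/min

Q_out = 49300 kJ/min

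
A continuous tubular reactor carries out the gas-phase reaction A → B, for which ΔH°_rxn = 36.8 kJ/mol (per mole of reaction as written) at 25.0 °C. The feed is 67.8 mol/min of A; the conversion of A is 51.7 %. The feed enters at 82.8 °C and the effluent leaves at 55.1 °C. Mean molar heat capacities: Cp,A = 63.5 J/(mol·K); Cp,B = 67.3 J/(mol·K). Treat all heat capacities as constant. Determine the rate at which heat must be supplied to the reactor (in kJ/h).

Q_in = 70500 kJ/h

Extent of reaction ξ = 0.517 × 67.8 = 35.053 mol/min
Reaction term: ξ·ΔH°_rxn = 35.053 × 36.8 = 1289.9 kJ/min
Sensible, feed 82.8→25 °C: -248.85 kJ/min
Outlet flows (mol/min): A 32.747, B 35.053
Sensible, products 25→55.1 °C: 133.6 kJ/min
Q = ΔH = 1174.7 kJ/min = 19.578 kW
Heat supplied = 70481 kJ/h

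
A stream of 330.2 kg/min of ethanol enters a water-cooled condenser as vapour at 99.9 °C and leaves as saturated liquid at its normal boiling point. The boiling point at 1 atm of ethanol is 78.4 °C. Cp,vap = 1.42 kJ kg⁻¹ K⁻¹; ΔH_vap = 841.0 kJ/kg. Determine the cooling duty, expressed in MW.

Q_c = 4.80 MW

vapour 99.9→78.4 °C: -30.53 kJ/kg
condensation at 78.4 °C: -841 kJ/kg
Δh = -30.53 + -841 = -871.53 kJ/kg
Q = ṁ·Δh = 330.2 kg/min × -871.53 kJ/kg = -287780 kJ/min
|Q| = 4796.3 kW = 4.7963 MW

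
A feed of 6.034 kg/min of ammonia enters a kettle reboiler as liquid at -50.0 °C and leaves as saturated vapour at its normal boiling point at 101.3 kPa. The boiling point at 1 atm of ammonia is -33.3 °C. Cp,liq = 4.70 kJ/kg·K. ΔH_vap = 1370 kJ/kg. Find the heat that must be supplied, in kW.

liquid -50.0→-33.3 °C: 78.49 kJ/kg
vaporisation at -33.3 °C: 1370 kJ/kg
Δh = 78.49 + 1370 = 1448.5 kJ/kg
Q = ṁ·Δh = 6.034 kg/min × 1448.5 kJ/kg = 8740.2 kJ/min
|Q| = 145.67 kW

Q = 146 kW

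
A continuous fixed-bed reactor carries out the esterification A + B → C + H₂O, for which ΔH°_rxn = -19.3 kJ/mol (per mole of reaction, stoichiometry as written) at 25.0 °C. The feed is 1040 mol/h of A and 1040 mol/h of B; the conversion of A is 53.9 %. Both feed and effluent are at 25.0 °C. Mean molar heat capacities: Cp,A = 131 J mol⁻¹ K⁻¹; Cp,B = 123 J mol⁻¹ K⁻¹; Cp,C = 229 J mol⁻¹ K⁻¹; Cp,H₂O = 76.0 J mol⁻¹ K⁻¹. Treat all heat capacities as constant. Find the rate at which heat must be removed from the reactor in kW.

Q_out = 3.01 kW

Extent of reaction ξ = 0.539 × 1040 = 560.56 mol/h
Reaction term: ξ·ΔH°_rxn = 560.56 × -19.3 = -10819 kJ/h
Q = ΔH = -10819 kJ/h = -3.0052 kW
Heat removed = 3.0052 kW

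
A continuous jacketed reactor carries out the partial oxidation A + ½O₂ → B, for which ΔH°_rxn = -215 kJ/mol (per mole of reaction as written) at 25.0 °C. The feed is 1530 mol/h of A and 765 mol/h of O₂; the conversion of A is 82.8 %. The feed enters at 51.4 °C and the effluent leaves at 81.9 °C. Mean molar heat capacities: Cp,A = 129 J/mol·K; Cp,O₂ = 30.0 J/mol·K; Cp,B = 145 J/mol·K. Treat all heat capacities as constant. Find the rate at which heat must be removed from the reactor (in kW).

Extent of reaction ξ = 0.828 × 1530 = 1266.8 mol/h
Reaction term: ξ·ΔH°_rxn = 1266.8 × -215 = -272370 kJ/h
Sensible, feed 51.4→25 °C: -5816.4 kJ/h
Outlet flows (mol/h): A 263.16, O₂ 131.58, B 1266.8
Sensible, products 25→81.9 °C: 12608 kJ/h
Q = ΔH = -265580 kJ/h = -73.772 kW
Heat removed = 73.772 kW

Q_out = 73.8 kW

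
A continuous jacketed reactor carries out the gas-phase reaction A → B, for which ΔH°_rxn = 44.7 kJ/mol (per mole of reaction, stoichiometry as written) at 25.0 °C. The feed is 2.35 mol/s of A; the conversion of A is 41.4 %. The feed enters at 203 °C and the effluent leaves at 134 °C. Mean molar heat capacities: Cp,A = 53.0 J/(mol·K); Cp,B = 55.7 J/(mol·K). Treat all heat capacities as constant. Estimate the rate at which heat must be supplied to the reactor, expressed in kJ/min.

Q_in = 2110 kJ/min

Extent of reaction ξ = 0.414 × 2.35 = 0.9729 mol/s
Reaction term: ξ·ΔH°_rxn = 0.9729 × 44.7 = 43.489 kJ/s
Sensible, feed 203→25 °C: -22.17 kJ/s
Outlet flows (mol/s): A 1.3771, B 0.9729
Sensible, products 25→134 °C: 13.862 kJ/s
Q = ΔH = 35.181 kJ/s = 35.181 kW
Heat supplied = 2110.9 kJ/min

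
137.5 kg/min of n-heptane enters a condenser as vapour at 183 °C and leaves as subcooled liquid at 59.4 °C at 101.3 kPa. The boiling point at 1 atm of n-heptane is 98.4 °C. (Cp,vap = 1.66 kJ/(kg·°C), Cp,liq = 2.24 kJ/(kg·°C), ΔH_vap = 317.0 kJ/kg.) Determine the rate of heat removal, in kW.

Q_c = 1250 kW

vapour 183→98.4 °C: -140.44 kJ/kg
condensation at 98.4 °C: -317 kJ/kg
liquid 98.4→59.4 °C: -87.36 kJ/kg
Δh = -140.44 + -317 + -87.36 = -544.8 kJ/kg
Q = ṁ·Δh = 137.5 kg/min × -544.8 kJ/kg = -74909 kJ/min
|Q| = 1248.5 kW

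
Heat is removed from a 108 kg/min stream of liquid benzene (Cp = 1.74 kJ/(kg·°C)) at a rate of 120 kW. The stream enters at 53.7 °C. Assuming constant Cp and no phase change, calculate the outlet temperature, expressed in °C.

T_out = 15.4 °C

Q = 120 kW = 7200 kJ/min
ΔT = Q/(ṁ·Cp) = 7200/(108×1.74) = 38.314 K
T_out = 53.7 − 38.314 = 15.386 °C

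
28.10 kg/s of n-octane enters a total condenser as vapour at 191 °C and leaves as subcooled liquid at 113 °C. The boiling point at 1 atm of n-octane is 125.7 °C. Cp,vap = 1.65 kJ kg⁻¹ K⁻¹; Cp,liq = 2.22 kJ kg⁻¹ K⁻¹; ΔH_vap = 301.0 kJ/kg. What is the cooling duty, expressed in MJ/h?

Q_c = 44200 MJ/h

vapour 191→125.7 °C: -107.74 kJ/kg
condensation at 125.7 °C: -301 kJ/kg
liquid 125.7→113 °C: -28.194 kJ/kg
Δh = -107.74 + -301 + -28.194 = -436.94 kJ/kg
Q = ṁ·Δh = 28.10 kg/s × -436.94 kJ/kg = -12278 kJ/s
|Q| = 12278 kW = 44201 MJ/h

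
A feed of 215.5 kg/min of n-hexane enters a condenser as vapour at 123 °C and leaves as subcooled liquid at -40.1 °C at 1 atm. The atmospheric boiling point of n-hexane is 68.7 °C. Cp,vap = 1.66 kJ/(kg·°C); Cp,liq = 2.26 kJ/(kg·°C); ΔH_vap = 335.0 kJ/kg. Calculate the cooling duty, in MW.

vapour 123→68.7 °C: -90.138 kJ/kg
condensation at 68.7 °C: -335 kJ/kg
liquid 68.7→-40.1 °C: -245.89 kJ/kg
Δh = -90.138 + -335 + -245.89 = -671.03 kJ/kg
Q = ṁ·Δh = 215.5 kg/min × -671.03 kJ/kg = -144610 kJ/min
|Q| = 2410.1 kW = 2.4101 MW

Q_c = 2.41 MW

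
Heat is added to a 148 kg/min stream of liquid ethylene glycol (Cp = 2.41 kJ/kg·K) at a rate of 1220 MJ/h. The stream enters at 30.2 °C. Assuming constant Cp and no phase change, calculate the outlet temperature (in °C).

Q = 1220 MJ/h = 20333 kJ/min
ΔT = Q/(ṁ·Cp) = 20333/(148×2.41) = 57.007 K
T_out = 30.2 + 57.007 = 87.207 °C

T_out = 87.2 °C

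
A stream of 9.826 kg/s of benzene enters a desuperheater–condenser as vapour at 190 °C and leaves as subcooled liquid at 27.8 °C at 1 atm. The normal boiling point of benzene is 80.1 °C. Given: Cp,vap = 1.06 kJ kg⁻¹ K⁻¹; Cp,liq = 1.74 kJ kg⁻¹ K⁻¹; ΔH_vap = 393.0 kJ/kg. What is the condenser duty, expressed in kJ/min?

vapour 190→80.1 °C: -116.49 kJ/kg
condensation at 80.1 °C: -393 kJ/kg
liquid 80.1→27.8 °C: -91.002 kJ/kg
Δh = -116.49 + -393 + -91.002 = -600.5 kJ/kg
Q = ṁ·Δh = 9.826 kg/s × -600.5 kJ/kg = -5900.5 kJ/s
|Q| = 5900.5 kW = 354030 kJ/min

Q_c = 354000 kJ/min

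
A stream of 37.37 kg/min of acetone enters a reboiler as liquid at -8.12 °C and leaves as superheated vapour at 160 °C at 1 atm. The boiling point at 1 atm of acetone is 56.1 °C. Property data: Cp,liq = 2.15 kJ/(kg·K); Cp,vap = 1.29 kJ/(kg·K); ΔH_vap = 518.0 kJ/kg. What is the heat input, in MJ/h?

Q = 1770 MJ/h

liquid -8.12→56.1 °C: 138.07 kJ/kg
vaporisation at 56.1 °C: 518 kJ/kg
vapour 56.1→160 °C: 134.03 kJ/kg
Δh = 138.07 + 518 + 134.03 = 790.1 kJ/kg
Q = ṁ·Δh = 37.37 kg/min × 790.1 kJ/kg = 29526 kJ/min
|Q| = 492.1 kW = 1771.6 MJ/h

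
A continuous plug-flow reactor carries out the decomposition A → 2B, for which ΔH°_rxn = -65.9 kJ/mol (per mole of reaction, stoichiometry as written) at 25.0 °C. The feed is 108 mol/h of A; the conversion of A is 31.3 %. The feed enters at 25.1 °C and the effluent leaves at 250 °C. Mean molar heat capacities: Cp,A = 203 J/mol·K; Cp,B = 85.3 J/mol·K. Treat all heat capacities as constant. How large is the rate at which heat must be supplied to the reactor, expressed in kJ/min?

Q_in = 40.9 kJ/min

Extent of reaction ξ = 0.313 × 108 = 33.804 mol/h
Reaction term: ξ·ΔH°_rxn = 33.804 × -65.9 = -2227.7 kJ/h
Sensible, feed 25.1→25 °C: -2.1924 kJ/h
Outlet flows (mol/h): A 74.196, B 67.608
Sensible, products 25→250 °C: 4686.5 kJ/h
Q = ΔH = 2456.6 kJ/h = 0.68239 kW
Heat supplied = 40.943 kJ/min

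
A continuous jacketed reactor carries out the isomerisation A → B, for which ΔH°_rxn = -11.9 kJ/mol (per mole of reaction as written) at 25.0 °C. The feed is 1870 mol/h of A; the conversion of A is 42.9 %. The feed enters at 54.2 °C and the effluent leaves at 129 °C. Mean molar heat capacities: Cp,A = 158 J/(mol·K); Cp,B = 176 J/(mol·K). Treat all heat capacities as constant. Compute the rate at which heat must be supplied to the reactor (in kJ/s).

Extent of reaction ξ = 0.429 × 1870 = 802.23 mol/h
Reaction term: ξ·ΔH°_rxn = 802.23 × -11.9 = -9546.5 kJ/h
Sensible, feed 54.2→25 °C: -8627.4 kJ/h
Outlet flows (mol/h): A 1067.8, B 802.23
Sensible, products 25→129 °C: 32230 kJ/h
Q = ΔH = 14056 kJ/h = 3.9043 kW
Heat supplied = 3.9043 kJ/s

Q_in = 3.90 kJ/s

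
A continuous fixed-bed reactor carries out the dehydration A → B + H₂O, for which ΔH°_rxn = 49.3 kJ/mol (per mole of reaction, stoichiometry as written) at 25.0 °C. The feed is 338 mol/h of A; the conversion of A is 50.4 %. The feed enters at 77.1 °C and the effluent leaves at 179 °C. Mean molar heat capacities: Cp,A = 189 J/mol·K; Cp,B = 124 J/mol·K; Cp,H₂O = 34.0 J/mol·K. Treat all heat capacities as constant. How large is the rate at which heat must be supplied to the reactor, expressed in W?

Q_in = 3920 W

Extent of reaction ξ = 0.504 × 338 = 170.35 mol/h
Reaction term: ξ·ΔH°_rxn = 170.35 × 49.3 = 8398.4 kJ/h
Sensible, feed 77.1→25 °C: -3328.3 kJ/h
Outlet flows (mol/h): A 167.65, B 170.35, H₂O 170.35
Sensible, products 25→179 °C: 9024.6 kJ/h
Q = ΔH = 14095 kJ/h = 3.9152 kW
Heat supplied = 3915.2 W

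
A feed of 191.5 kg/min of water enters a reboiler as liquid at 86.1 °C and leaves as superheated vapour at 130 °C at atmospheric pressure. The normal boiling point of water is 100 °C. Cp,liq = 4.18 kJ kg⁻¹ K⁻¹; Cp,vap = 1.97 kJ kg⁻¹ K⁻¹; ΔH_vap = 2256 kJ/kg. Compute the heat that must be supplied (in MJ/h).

liquid 86.1→100 °C: 58.102 kJ/kg
vaporisation at 100 °C: 2256 kJ/kg
vapour 100→130 °C: 59.1 kJ/kg
Δh = 58.102 + 2256 + 59.1 = 2373.2 kJ/kg
Q = ṁ·Δh = 191.5 kg/min × 2373.2 kJ/kg = 454470 kJ/min
|Q| = 7574.5 kW = 27268 MJ/h

Q = 27300 MJ/h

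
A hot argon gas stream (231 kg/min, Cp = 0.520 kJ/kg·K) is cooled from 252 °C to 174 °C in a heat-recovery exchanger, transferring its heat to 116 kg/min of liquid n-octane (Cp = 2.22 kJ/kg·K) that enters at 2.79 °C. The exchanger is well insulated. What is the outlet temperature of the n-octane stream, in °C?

T_c,out = 39.2 °C

Heat released by hot stream: Q = 231 × 0.520 × (252 − 174) = 9369.4 kJ/min
Energy balance on cold side (adiabatic exchanger): Q = ṁ_c·Cp_c·(T_c,out − T_c,in)
T_c,out = 2.79 + 9369.4/(116 × 2.22) = 39.173 °C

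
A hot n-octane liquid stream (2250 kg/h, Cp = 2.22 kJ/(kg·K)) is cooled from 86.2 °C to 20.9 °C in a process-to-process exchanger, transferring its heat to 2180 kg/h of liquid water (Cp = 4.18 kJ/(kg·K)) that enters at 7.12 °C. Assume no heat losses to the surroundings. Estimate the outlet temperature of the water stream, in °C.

Heat released by hot stream: Q = 2250 × 2.22 × (86.2 − 20.9) = 326170 kJ/h
Energy balance on cold side (adiabatic exchanger): Q = ṁ_c·Cp_c·(T_c,out − T_c,in)
T_c,out = 7.12 + 326170/(2180 × 4.18) = 42.914 °C

T_c,out = 42.9 °C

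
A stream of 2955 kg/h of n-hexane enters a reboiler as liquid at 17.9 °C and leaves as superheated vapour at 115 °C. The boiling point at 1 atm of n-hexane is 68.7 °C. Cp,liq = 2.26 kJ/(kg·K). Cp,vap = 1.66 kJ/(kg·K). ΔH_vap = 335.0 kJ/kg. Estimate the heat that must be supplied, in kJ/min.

Q = 25900 kJ/min

liquid 17.9→68.7 °C: 114.81 kJ/kg
vaporisation at 68.7 °C: 335 kJ/kg
vapour 68.7→115 °C: 76.858 kJ/kg
Δh = 114.81 + 335 + 76.858 = 526.67 kJ/kg
Q = ṁ·Δh = 2955 kg/h × 526.67 kJ/kg = 1.5563e+06 kJ/h
|Q| = 432.31 kW = 25938 kJ/min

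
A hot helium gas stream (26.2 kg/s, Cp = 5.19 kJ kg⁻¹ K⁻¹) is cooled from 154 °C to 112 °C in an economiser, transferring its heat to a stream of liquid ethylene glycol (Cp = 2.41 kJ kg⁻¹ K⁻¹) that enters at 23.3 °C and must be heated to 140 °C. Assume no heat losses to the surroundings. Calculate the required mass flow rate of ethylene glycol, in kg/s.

ṁ_c = 20.3 kg/s

Heat released by hot stream: Q = 26.2 × 5.19 × (154 − 112) = 5711.1 kJ/s
Energy balance on cold side (adiabatic exchanger): Q = ṁ_c·Cp_c·(T_c,out − T_c,in)
ṁ_c = 5711.1 / [2.41 × (140 − 23.3)] = 20.306 kg/s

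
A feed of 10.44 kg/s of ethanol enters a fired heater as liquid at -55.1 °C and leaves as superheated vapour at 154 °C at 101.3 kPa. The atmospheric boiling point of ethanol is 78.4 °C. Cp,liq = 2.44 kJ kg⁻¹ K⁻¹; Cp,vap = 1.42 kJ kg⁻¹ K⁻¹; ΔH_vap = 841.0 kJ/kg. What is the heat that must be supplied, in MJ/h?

liquid -55.1→78.4 °C: 325.74 kJ/kg
vaporisation at 78.4 °C: 841 kJ/kg
vapour 78.4→154 °C: 107.35 kJ/kg
Δh = 325.74 + 841 + 107.35 = 1274.1 kJ/kg
Q = ṁ·Δh = 10.44 kg/s × 1274.1 kJ/kg = 13302 kJ/s
|Q| = 13302 kW = 47885 MJ/h

Q = 47900 MJ/h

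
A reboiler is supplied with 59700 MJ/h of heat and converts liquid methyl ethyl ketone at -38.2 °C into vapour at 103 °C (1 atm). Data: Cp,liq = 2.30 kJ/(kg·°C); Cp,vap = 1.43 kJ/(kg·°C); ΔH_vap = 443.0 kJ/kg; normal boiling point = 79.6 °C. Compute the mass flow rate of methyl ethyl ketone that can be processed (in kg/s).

Δh = 2.30×(79.6−-38.2) + 443.0 + 1.43×(103−79.6) = 747.4 kJ/kg
Q = 59700 MJ/h = 16583 kJ/s = 16583 kJ/s
ṁ = Q/Δh = 16583 / 747.4 = 22.188 kg/s

ṁ = 22.2 kg/s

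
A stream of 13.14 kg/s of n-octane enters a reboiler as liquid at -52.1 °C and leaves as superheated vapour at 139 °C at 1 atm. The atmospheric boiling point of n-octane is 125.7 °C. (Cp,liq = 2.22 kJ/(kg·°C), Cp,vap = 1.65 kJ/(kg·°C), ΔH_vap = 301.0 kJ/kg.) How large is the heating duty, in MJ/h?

liquid -52.1→125.7 °C: 394.72 kJ/kg
vaporisation at 125.7 °C: 301 kJ/kg
vapour 125.7→139 °C: 21.945 kJ/kg
Δh = 394.72 + 301 + 21.945 = 717.66 kJ/kg
Q = ṁ·Δh = 13.14 kg/s × 717.66 kJ/kg = 9430.1 kJ/s
|Q| = 9430.1 kW = 33948 MJ/h

Q = 33900 MJ/h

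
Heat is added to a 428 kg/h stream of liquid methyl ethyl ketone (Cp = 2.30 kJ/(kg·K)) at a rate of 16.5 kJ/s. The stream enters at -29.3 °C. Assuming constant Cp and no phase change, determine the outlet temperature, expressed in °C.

Q = 16.5 kJ/s = 59400 kJ/h
ΔT = Q/(ṁ·Cp) = 59400/(428×2.30) = 60.341 K
T_out = -29.3 + 60.341 = 31.041 °C

T_out = 31.0 °C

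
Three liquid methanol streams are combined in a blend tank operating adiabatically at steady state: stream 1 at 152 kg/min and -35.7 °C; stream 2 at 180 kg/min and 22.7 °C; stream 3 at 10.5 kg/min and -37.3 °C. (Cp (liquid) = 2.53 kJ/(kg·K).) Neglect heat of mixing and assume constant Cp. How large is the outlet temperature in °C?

No heat crosses the boundary, so H_out = H_in.
T_out = Σ ṁᵢCp,ᵢTᵢ / Σ ṁᵢCp,ᵢ
      = -4382.1 / 866.52 = -5.0571 °C

T_out = -5.06 °C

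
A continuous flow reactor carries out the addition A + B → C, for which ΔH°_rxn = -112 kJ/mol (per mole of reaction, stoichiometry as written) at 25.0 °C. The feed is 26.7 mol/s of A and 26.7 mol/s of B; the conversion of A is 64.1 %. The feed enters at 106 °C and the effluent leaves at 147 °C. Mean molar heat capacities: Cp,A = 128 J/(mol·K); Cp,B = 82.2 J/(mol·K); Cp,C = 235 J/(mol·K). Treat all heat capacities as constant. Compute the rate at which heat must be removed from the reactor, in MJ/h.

Q_out = 5890 MJ/h

Extent of reaction ξ = 0.641 × 26.7 = 17.115 mol/s
Reaction term: ξ·ΔH°_rxn = 17.115 × -112 = -1916.8 kJ/s
Sensible, feed 106→25 °C: -454.6 kJ/s
Outlet flows (mol/s): A 9.5853, B 9.5853, C 17.115
Sensible, products 25→147 °C: 736.49 kJ/s
Q = ΔH = -1635 kJ/s = -1635 kW
Heat removed = 5885.8 MJ/h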